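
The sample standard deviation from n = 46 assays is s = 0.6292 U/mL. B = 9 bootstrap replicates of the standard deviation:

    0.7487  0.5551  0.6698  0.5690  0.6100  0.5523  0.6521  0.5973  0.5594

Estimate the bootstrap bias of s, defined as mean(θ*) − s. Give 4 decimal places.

mean(θ*) = (0.7487 + 0.5551 + 0.6698 + 0.5690 + 0.6100 + 0.5523 + 0.6521 + 0.5973 + 0.5594) / 9 = 0.61263
bias = 0.61263 − 0.6292

bias = −0.0166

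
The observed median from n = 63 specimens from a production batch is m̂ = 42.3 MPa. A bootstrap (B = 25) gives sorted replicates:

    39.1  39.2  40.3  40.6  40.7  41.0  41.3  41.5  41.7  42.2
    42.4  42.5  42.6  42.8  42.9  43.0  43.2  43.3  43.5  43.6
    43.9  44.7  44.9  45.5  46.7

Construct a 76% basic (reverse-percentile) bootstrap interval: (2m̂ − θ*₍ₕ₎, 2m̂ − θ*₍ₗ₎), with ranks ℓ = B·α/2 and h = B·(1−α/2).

Percentile endpoints at ranks 3 and 22: θ*₍3₎ = 40.3, θ*₍22₎ = 44.7.
Basic interval reflects these around m̂:
  lower = 2 × 42.3 − 44.7 = 39.9
  upper = 2 × 42.3 − 40.3 = 44.3

(39.9, 44.3)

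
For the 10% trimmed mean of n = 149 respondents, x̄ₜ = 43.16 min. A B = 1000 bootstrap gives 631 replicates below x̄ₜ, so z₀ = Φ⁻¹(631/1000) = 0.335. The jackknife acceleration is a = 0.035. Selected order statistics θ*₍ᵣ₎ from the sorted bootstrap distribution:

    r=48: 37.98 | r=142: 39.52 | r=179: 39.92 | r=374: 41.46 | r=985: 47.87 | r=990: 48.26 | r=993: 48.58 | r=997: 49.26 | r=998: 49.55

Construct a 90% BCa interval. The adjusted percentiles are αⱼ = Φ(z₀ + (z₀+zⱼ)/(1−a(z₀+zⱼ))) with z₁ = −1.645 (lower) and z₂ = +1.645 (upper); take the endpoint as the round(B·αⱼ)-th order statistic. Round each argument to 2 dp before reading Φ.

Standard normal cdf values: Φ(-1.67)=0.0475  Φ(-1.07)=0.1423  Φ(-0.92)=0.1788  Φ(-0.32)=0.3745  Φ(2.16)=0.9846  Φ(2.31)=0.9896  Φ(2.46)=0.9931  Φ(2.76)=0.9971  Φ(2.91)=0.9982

Lower: z₀ + z₁ = 0.335 + (-1.645) = -1.310; 1 − a(z₀+z₁) = 1 − (0.035)(-1.310) = 1.0458; argument = 0.335 + (-1.310)/1.0458 = -0.9176 → -0.92.
α₁ = Φ(-0.92) = 0.1788; rank = round(1000 × 0.1788) = 179; θ*₍179₎ = 39.92.
Upper: z₀ + z₂ = 1.980; 1 − a(z₀+z₂) = 0.9307; argument = 2.4624 → 2.46; α₂ = 0.9931; rank = 993; θ*₍993₎ = 48.58.

(39.92, 48.58)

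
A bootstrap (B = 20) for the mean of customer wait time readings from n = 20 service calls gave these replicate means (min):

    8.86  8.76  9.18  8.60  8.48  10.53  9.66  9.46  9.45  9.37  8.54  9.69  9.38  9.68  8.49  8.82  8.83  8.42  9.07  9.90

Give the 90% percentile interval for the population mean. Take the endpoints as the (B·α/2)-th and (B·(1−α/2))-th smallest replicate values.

(8.42, 9.90)

Sorted replicates: 8.42, 8.48, 8.49, 8.54, 8.60, 8.76, 8.82, 8.83, 8.86, 9.07, 9.18, 9.37, 9.38, 9.45, 9.46, 9.66, 9.68, 9.69, 9.90, 10.53
α = 0.10; lower rank = 20 × 0.050 = 1; upper rank = 20 × 0.950 = 19.
The 1st smallest replicate is 8.42; the 19th is 9.90.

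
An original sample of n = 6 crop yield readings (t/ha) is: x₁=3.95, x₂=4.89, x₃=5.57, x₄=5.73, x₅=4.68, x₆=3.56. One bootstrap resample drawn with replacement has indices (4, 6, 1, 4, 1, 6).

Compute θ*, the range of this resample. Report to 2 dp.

θ* = 2.17

Resample values: 5.73, 3.56, 3.95, 5.73, 3.95, 3.56.
Range = 5.73 − 3.56 = 2.17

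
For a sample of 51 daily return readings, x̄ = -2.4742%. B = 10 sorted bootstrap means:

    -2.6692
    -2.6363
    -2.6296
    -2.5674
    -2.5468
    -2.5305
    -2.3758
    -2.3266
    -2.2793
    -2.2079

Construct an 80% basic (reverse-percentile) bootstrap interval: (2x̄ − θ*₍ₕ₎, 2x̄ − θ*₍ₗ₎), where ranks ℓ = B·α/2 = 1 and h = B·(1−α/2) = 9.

(-2.6691, -2.2792)

Percentile endpoints at ranks 1 and 9: θ*₍1₎ = -2.6692, θ*₍9₎ = -2.2793.
Basic interval reflects these around x̄:
  lower = 2 × -2.4742 − -2.2793 = -2.6691
  upper = 2 × -2.4742 − -2.6692 = -2.2792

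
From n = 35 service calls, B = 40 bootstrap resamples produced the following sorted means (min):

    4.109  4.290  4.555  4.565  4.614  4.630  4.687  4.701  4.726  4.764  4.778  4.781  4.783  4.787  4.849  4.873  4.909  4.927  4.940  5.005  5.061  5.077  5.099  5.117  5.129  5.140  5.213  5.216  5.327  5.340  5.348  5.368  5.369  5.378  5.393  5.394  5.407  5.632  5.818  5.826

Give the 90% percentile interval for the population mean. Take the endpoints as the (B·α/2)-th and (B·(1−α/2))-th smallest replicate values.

α = 0.10; lower rank = 40 × 0.050 = 2; upper rank = 40 × 0.950 = 38.
The 2nd smallest replicate is 4.290; the 38th is 5.632.

(4.290, 5.632)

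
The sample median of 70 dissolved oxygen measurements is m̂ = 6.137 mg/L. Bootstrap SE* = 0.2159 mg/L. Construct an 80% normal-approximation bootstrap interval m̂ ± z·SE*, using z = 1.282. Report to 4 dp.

(5.8602, 6.4138)

Margin = 1.282 × 0.2159 = 0.27678
Interval: 6.137 ± 0.27678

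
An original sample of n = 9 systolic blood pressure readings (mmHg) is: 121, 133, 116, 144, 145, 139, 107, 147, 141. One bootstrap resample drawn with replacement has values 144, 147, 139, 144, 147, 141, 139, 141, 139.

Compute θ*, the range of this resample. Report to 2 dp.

θ* = 8.00

Range = 147 − 139 = 8.00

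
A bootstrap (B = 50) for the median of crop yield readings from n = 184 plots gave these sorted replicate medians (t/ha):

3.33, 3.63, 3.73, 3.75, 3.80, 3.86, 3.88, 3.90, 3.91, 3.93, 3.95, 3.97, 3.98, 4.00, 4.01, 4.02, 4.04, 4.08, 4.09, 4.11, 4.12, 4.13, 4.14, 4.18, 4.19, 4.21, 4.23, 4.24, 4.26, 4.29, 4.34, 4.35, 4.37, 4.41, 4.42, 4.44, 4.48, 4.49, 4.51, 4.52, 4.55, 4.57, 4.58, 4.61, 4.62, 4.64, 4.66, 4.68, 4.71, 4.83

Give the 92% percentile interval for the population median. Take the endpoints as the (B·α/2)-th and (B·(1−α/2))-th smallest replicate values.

(3.63, 4.68)

α = 0.08; lower rank = 50 × 0.040 = 2; upper rank = 50 × 0.960 = 48.
The 2nd smallest replicate is 3.63; the 48th is 4.68.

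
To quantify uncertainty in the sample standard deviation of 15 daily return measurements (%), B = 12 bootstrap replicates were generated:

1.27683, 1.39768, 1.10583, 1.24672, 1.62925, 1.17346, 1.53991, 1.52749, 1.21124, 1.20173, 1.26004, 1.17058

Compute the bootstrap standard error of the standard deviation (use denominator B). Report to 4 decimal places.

Bootstrap SE is the standard deviation of the 12 replicate standard deviations.
Mean of replicates: (1.27683 + 1.39768 + 1.10583 + 1.24672 + 1.62925 + 1.17346 + 1.53991 + 1.52749 + 1.21124 + 1.20173 + 1.26004 + 1.17058) / 12 = 15.740760 / 12 = 1.311730
Sum of squared deviations: (−0.034900)² + (+0.085950)² + (−0.205900)² + (−0.065010)² + (+0.317520)² + (−0.138270)² + (+0.228180)² + (+0.215760)² + (−0.100490)² + (−0.110000)² + (−0.051690)² + (−0.141150)² = 0.318576
Variance = 0.318576 / 12 = 0.026548
SE* = √0.026548

SE* = 0.1629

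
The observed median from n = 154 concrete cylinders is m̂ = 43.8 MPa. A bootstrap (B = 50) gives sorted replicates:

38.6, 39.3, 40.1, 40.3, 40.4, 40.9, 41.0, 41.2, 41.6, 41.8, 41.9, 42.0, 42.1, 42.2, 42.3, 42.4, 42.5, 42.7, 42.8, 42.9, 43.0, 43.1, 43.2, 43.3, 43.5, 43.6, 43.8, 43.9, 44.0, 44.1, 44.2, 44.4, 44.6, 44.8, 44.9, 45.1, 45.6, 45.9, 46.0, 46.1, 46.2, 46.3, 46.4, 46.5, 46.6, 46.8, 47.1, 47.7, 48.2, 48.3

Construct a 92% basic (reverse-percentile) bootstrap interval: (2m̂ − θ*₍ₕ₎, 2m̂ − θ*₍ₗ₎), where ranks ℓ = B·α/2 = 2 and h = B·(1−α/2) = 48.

(39.9, 48.3)

Percentile endpoints at ranks 2 and 48: θ*₍2₎ = 39.3, θ*₍48₎ = 47.7.
Basic interval reflects these around m̂:
  lower = 2 × 43.8 − 47.7 = 39.9
  upper = 2 × 43.8 − 39.3 = 48.3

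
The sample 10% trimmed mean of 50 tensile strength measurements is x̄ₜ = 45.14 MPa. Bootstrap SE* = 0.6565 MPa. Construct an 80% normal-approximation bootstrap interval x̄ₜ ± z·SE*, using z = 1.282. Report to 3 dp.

(44.298, 45.982)

Margin = 1.282 × 0.6565 = 0.8416
Interval: 45.14 ± 0.8416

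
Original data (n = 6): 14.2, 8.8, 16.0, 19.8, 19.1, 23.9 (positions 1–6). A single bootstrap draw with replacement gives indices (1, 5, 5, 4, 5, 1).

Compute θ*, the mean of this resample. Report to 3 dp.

Resample values: 14.2, 19.1, 19.1, 19.8, 19.1, 14.2.
Mean = (14.2 + 19.1 + 19.1 + 19.8 + 19.1 + 14.2) / 6 = 105.50 / 6 = 17.583

θ* = 17.583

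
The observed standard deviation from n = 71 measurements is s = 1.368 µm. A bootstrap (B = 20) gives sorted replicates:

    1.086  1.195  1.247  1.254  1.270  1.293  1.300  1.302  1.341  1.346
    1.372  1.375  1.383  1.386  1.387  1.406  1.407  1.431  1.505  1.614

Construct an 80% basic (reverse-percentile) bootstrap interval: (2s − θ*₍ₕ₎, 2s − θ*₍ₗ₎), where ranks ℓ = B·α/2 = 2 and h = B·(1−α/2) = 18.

(1.305, 1.541)

Percentile endpoints at ranks 2 and 18: θ*₍2₎ = 1.195, θ*₍18₎ = 1.431.
Basic interval reflects these around s:
  lower = 2 × 1.368 − 1.431 = 1.305
  upper = 2 × 1.368 − 1.195 = 1.541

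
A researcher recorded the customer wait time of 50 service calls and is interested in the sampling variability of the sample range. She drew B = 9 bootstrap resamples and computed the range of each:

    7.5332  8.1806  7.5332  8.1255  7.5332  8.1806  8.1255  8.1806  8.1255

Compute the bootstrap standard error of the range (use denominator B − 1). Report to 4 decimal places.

Bootstrap SE is the standard deviation of the 9 replicate ranges.
Mean of replicates: (7.5332 + 8.1806 + 7.5332 + 8.1255 + 7.5332 + 8.1806 + 8.1255 + 8.1806 + 8.1255) / 9 = 71.51790 / 9 = 7.94643
Sum of squared deviations: (−0.41323)² + (+0.23417)² + (−0.41323)² + (+0.17907)² + (−0.41323)² + (+0.23417)² + (+0.17907)² + (+0.23417)² + (+0.17907)² = 0.77298
Variance = 0.77298 / 8 = 0.09662
SE* = √0.09662

SE* = 0.3108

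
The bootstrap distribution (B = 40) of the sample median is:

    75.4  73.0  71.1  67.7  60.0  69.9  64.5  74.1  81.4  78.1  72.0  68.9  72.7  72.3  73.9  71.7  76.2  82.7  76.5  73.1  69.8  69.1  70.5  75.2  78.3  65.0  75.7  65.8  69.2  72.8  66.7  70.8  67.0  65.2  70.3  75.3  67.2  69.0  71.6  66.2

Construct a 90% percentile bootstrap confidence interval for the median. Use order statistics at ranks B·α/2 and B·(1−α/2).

(64.5, 78.3)

Sorted replicates: 60.0, 64.5, 65.0, 65.2, 65.8, 66.2, 66.7, 67.0, 67.2, 67.7, 68.9, 69.0, 69.1, 69.2, 69.8, 69.9, 70.3, 70.5, 70.8, 71.1, 71.6, 71.7, 72.0, 72.3, 72.7, 72.8, 73.0, 73.1, 73.9, 74.1, 75.2, 75.3, 75.4, 75.7, 76.2, 76.5, 78.1, 78.3, 81.4, 82.7
α = 0.10; lower rank = 40 × 0.050 = 2; upper rank = 40 × 0.950 = 38.
The 2nd smallest replicate is 64.5; the 38th is 78.3.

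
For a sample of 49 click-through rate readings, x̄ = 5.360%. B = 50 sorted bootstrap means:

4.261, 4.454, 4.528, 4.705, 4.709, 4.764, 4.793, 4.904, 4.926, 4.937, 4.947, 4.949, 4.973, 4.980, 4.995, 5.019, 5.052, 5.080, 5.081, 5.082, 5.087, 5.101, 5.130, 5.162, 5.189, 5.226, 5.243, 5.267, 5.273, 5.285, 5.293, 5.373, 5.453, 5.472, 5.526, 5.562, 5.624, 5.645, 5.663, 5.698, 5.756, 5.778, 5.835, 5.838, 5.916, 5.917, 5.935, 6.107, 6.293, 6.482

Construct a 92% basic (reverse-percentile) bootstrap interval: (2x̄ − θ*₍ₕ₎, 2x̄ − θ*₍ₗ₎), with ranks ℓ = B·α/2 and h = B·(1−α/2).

Percentile endpoints at ranks 2 and 48: θ*₍2₎ = 4.454, θ*₍48₎ = 6.107.
Basic interval reflects these around x̄:
  lower = 2 × 5.360 − 6.107 = 4.613
  upper = 2 × 5.360 − 4.454 = 6.266

(4.613, 6.266)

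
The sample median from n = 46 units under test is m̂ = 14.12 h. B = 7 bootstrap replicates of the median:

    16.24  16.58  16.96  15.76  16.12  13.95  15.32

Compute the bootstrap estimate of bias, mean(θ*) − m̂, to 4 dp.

bias = +1.7271

mean(θ*) = (16.24 + 16.58 + 16.96 + 15.76 + 16.12 + 13.95 + 15.32) / 7 = 15.84714
bias = 15.84714 − 14.12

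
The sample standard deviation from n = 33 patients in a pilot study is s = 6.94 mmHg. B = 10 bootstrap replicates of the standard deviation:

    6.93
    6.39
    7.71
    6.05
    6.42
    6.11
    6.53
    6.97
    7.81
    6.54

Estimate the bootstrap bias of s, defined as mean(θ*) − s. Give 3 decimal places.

bias = −0.194

mean(θ*) = (6.93 + 6.39 + 7.71 + 6.05 + 6.42 + 6.11 + 6.53 + 6.97 + 7.81 + 6.54) / 10 = 6.7460
bias = 6.7460 − 6.94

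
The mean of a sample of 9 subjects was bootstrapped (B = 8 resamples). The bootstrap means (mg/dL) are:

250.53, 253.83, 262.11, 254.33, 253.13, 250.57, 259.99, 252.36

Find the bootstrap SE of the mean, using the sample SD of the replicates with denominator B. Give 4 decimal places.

SE* = 3.9702

Bootstrap SE is the standard deviation of the 8 replicate means.
Mean of replicates: (250.53 + 253.83 + 262.11 + 254.33 + 253.13 + 250.57 + 259.99 + 252.36) / 8 = 2036.85000 / 8 = 254.60625
Sum of squared deviations: (−4.07625)² + (−0.77625)² + (+7.50375)² + (−0.27625)² + (−1.47625)² + (−4.03625)² + (+5.38375)² + (−2.24625)² = 126.10199
Variance = 126.10199 / 8 = 15.76275
SE* = √15.76275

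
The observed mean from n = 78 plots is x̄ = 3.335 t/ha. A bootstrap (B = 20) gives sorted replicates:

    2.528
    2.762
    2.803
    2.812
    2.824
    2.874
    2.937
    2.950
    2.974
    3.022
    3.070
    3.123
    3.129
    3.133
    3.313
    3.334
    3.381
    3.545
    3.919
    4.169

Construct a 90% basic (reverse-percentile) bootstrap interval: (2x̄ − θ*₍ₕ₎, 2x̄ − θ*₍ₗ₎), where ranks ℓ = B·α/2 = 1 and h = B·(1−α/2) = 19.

Percentile endpoints at ranks 1 and 19: θ*₍1₎ = 2.528, θ*₍19₎ = 3.919.
Basic interval reflects these around x̄:
  lower = 2 × 3.335 − 3.919 = 2.751
  upper = 2 × 3.335 − 2.528 = 4.142

(2.751, 4.142)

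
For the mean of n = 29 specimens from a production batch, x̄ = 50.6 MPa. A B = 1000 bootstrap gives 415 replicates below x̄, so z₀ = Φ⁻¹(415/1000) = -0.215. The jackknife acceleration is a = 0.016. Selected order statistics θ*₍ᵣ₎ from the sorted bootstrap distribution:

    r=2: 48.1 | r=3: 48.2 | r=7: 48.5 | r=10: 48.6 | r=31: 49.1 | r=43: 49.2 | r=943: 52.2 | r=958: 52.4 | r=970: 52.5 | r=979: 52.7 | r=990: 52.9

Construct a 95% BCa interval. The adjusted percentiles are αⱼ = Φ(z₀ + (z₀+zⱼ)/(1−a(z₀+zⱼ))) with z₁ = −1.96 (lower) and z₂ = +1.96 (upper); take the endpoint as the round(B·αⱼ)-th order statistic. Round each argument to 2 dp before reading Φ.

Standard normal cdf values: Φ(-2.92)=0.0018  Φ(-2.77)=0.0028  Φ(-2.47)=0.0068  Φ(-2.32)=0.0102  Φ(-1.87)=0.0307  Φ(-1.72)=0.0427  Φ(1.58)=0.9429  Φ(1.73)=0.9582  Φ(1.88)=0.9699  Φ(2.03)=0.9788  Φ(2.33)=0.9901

Lower: z₀ + z₁ = -0.215 + (-1.960) = -2.175; 1 − a(z₀+z₁) = 1 − (0.016)(-2.175) = 1.0348; argument = -0.215 + (-2.175)/1.0348 = -2.3169 → -2.32.
α₁ = Φ(-2.32) = 0.0102; rank = round(1000 × 0.0102) = 10; θ*₍10₎ = 48.6.
Upper: z₀ + z₂ = 1.745; 1 − a(z₀+z₂) = 0.9721; argument = 1.5801 → 1.58; α₂ = 0.9429; rank = 943; θ*₍943₎ = 52.2.

(48.6, 52.2)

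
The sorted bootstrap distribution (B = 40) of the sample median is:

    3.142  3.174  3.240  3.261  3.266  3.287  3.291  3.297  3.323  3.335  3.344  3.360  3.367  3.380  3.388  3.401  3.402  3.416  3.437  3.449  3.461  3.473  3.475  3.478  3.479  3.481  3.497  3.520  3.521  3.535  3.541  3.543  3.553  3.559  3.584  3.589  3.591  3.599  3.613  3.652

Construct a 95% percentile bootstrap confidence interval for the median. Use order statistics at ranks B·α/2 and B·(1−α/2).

(3.142, 3.613)

α = 0.05; lower rank = 40 × 0.025 = 1; upper rank = 40 × 0.975 = 39.
The 1st smallest replicate is 3.142; the 39th is 3.613.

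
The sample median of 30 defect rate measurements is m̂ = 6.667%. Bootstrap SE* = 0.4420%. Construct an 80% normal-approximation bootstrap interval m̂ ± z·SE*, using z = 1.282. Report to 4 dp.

Margin = 1.282 × 0.4420 = 0.56664
Interval: 6.667 ± 0.56664

(6.1004, 7.2336)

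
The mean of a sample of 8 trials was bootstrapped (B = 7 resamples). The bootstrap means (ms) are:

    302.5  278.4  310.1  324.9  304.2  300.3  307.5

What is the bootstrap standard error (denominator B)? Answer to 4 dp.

Bootstrap SE is the standard deviation of the 7 replicate means.
Mean of replicates: (302.5 + 278.4 + 310.1 + 324.9 + 304.2 + 300.3 + 307.5) / 7 = 2127.90000 / 7 = 303.98571
Sum of squared deviations: (−1.48571)² + (−25.58571)² + (+6.11429)² + (+20.91429)² + (+0.21429)² + (−3.68571)² + (+3.51429)² = 1157.60857
Variance = 1157.60857 / 7 = 165.37265
SE* = √165.37265

SE* = 12.8597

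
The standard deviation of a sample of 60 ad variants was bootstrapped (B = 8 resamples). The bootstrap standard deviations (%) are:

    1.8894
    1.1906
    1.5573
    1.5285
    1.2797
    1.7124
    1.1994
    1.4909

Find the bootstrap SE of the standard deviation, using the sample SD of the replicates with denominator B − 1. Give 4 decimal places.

SE* = 0.2486

Bootstrap SE is the standard deviation of the 8 replicate standard deviations.
Mean of replicates: (1.8894 + 1.1906 + 1.5573 + 1.5285 + 1.2797 + 1.7124 + 1.1994 + 1.4909) / 8 = 11.84820 / 8 = 1.48103
Sum of squared deviations: (+0.40837)² + (−0.29042)² + (+0.07627)² + (+0.04747)² + (−0.20132)² + (+0.23137)² + (−0.28163)² + (+0.00987)² = 0.43266
Variance = 0.43266 / 7 = 0.06181
SE* = √0.06181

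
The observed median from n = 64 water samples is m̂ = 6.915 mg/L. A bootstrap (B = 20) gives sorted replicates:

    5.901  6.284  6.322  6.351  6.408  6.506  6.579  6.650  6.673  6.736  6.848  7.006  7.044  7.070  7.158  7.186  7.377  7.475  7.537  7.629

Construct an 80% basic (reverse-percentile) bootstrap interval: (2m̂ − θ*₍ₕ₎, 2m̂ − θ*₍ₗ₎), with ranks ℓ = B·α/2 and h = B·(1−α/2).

Percentile endpoints at ranks 2 and 18: θ*₍2₎ = 6.284, θ*₍18₎ = 7.475.
Basic interval reflects these around m̂:
  lower = 2 × 6.915 − 7.475 = 6.355
  upper = 2 × 6.915 − 6.284 = 7.546

(6.355, 7.546)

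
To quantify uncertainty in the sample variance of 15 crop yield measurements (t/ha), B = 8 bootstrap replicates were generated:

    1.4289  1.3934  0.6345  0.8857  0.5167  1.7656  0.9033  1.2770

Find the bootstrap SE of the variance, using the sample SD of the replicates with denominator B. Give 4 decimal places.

Bootstrap SE is the standard deviation of the 8 replicate variances.
Mean of replicates: (1.4289 + 1.3934 + 0.6345 + 0.8857 + 0.5167 + 1.7656 + 0.9033 + 1.2770) / 8 = 8.80510 / 8 = 1.10064
Sum of squared deviations: (+0.32826)² + (+0.29276)² + (−0.46614)² + (−0.21494)² + (−0.58394)² + (+0.66496)² + (−0.19734)² + (+0.17636)² = 1.31015
Variance = 1.31015 / 8 = 0.16377
SE* = √0.16377

SE* = 0.4047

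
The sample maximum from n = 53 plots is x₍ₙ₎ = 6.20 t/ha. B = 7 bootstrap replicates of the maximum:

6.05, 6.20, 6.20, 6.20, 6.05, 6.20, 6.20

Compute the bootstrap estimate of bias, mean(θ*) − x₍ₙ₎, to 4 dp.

mean(θ*) = (6.05 + 6.20 + 6.20 + 6.20 + 6.05 + 6.20 + 6.20) / 7 = 6.15714
bias = 6.15714 − 6.20

bias = −0.0429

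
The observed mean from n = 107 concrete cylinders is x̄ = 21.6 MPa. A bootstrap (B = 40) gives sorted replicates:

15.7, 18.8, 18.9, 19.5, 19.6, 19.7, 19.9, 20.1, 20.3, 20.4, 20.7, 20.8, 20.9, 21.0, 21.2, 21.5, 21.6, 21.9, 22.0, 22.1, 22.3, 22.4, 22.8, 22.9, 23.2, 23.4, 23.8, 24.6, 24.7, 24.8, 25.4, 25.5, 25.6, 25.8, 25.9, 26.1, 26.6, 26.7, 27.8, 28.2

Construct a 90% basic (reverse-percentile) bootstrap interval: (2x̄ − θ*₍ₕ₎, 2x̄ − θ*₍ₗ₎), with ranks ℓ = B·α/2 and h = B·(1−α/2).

Percentile endpoints at ranks 2 and 38: θ*₍2₎ = 18.8, θ*₍38₎ = 26.7.
Basic interval reflects these around x̄:
  lower = 2 × 21.6 − 26.7 = 16.5
  upper = 2 × 21.6 − 18.8 = 24.4

(16.5, 24.4)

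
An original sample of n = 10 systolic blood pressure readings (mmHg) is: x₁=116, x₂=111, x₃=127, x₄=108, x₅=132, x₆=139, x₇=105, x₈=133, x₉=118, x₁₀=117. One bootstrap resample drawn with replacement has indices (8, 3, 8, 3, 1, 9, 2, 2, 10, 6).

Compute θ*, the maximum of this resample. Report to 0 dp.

Resample values: 133, 127, 133, 127, 116, 118, 111, 111, 117, 139.
Maximum = 139

θ* = 139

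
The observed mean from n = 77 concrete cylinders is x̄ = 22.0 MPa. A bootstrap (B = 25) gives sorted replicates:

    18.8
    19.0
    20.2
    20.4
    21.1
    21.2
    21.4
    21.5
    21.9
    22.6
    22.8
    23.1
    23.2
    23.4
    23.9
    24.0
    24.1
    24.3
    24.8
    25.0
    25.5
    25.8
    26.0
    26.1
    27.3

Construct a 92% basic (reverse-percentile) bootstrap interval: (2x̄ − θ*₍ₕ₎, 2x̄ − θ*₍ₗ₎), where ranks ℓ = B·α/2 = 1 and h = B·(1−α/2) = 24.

(17.9, 25.2)

Percentile endpoints at ranks 1 and 24: θ*₍1₎ = 18.8, θ*₍24₎ = 26.1.
Basic interval reflects these around x̄:
  lower = 2 × 22.0 − 26.1 = 17.9
  upper = 2 × 22.0 − 18.8 = 25.2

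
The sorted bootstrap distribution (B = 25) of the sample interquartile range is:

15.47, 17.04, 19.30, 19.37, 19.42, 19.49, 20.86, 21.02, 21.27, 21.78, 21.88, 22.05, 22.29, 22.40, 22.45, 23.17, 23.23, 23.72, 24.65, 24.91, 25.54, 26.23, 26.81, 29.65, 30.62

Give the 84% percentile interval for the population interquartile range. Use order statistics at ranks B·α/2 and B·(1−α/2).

(17.04, 26.81)

α = 0.16; lower rank = 25 × 0.080 = 2; upper rank = 25 × 0.920 = 23.
The 2nd smallest replicate is 17.04; the 23rd is 26.81.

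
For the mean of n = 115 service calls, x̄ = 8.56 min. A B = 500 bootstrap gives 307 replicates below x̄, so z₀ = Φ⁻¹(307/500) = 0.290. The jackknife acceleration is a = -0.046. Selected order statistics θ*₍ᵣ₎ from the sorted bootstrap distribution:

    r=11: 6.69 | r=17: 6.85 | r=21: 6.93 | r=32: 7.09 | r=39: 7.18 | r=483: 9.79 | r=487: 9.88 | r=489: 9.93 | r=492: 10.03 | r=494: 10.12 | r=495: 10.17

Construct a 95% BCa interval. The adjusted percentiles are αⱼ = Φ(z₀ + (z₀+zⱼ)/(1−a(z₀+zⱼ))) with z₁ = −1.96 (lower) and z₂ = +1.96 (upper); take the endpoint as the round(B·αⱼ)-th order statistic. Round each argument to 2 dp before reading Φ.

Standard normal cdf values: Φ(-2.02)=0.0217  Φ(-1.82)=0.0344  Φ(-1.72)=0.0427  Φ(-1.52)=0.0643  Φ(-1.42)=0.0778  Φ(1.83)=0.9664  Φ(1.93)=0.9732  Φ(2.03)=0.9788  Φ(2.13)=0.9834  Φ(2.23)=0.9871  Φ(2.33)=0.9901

(7.09, 10.17)

Lower: z₀ + z₁ = 0.290 + (-1.960) = -1.670; 1 − a(z₀+z₁) = 1 − (-0.046)(-1.670) = 0.9232; argument = 0.290 + (-1.670)/0.9232 = -1.5190 → -1.52.
α₁ = Φ(-1.52) = 0.0643; rank = round(500 × 0.0643) = 32; θ*₍32₎ = 7.09.
Upper: z₀ + z₂ = 2.250; 1 − a(z₀+z₂) = 1.1035; argument = 2.3290 → 2.33; α₂ = 0.9901; rank = 495; θ*₍495₎ = 10.17.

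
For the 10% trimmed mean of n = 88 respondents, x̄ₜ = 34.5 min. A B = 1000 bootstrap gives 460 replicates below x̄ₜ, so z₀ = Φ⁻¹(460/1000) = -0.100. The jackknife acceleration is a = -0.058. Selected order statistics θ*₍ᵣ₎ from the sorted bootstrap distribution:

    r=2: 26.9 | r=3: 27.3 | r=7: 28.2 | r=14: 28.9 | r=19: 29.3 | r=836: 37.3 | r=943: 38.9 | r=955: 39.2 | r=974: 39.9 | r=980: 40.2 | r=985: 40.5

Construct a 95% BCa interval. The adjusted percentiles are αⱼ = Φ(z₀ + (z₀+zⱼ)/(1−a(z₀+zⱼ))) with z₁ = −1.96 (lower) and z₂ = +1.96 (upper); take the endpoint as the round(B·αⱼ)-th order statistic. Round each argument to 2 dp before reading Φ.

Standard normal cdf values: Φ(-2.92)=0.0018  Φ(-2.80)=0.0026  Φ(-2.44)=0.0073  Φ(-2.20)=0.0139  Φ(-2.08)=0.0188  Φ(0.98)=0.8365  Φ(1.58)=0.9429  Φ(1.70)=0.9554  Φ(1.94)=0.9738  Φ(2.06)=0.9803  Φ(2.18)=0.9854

(28.2, 38.9)

Lower: z₀ + z₁ = -0.100 + (-1.960) = -2.060; 1 − a(z₀+z₁) = 1 − (-0.058)(-2.060) = 0.8805; argument = -0.100 + (-2.060)/0.8805 = -2.4395 → -2.44.
α₁ = Φ(-2.44) = 0.0073; rank = round(1000 × 0.0073) = 7; θ*₍7₎ = 28.2.
Upper: z₀ + z₂ = 1.860; 1 − a(z₀+z₂) = 1.1079; argument = 1.5789 → 1.58; α₂ = 0.9429; rank = 943; θ*₍943₎ = 38.9.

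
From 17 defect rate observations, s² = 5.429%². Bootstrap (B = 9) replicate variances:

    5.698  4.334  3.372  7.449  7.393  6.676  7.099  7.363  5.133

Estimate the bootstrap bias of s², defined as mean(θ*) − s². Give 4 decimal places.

bias = +0.6284

mean(θ*) = (5.698 + 4.334 + 3.372 + 7.449 + 7.393 + 6.676 + 7.099 + 7.363 + 5.133) / 9 = 6.05744
bias = 6.05744 − 5.429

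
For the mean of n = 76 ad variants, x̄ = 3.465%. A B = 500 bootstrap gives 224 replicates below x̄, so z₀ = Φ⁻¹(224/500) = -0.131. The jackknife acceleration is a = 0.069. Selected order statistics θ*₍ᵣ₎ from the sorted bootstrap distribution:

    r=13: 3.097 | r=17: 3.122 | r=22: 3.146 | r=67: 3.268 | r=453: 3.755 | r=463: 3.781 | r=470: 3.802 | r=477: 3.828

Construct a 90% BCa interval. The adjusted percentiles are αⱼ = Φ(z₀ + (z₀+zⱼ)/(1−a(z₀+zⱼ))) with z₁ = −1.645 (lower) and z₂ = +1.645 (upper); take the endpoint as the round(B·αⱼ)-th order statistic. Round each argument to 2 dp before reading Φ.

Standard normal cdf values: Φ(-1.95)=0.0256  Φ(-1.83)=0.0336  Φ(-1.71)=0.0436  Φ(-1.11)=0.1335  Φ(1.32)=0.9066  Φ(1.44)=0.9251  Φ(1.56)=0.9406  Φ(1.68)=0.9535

Lower: z₀ + z₁ = -0.131 + (-1.645) = -1.776; 1 − a(z₀+z₁) = 1 − (0.069)(-1.776) = 1.1225; argument = -0.131 + (-1.776)/1.1225 = -1.7131 → -1.71.
α₁ = Φ(-1.71) = 0.0436; rank = round(500 × 0.0436) = 22; θ*₍22₎ = 3.146.
Upper: z₀ + z₂ = 1.514; 1 − a(z₀+z₂) = 0.8955; argument = 1.5596 → 1.56; α₂ = 0.9406; rank = 470; θ*₍470₎ = 3.802.

(3.146, 3.802)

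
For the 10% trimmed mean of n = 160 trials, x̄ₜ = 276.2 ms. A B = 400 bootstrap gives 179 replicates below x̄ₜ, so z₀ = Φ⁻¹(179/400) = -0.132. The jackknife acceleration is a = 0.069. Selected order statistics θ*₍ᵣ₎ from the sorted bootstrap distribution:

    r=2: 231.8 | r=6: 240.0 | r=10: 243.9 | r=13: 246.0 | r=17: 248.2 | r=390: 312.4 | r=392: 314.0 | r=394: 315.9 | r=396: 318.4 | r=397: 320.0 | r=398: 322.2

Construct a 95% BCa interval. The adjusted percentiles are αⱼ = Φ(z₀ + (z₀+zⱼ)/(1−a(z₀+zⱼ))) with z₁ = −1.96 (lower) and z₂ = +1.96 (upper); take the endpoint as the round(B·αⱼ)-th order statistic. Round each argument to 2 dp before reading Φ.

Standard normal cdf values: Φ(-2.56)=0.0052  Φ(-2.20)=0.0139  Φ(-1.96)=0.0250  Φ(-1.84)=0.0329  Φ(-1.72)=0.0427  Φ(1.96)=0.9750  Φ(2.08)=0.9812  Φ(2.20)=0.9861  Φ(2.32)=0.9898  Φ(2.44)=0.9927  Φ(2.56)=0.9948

Lower: z₀ + z₁ = -0.132 + (-1.960) = -2.092; 1 − a(z₀+z₁) = 1 − (0.069)(-2.092) = 1.1443; argument = -0.132 + (-2.092)/1.1443 = -1.9601 → -1.96.
α₁ = Φ(-1.96) = 0.0250; rank = round(400 × 0.0250) = 10; θ*₍10₎ = 243.9.
Upper: z₀ + z₂ = 1.828; 1 − a(z₀+z₂) = 0.8739; argument = 1.9598 → 1.96; α₂ = 0.9750; rank = 390; θ*₍390₎ = 312.4.

(243.9, 312.4)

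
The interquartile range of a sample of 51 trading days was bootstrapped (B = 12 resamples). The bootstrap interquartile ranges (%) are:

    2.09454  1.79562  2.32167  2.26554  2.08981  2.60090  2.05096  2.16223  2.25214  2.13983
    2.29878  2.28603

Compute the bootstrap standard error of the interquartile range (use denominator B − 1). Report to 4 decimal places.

SE* = 0.1939

Bootstrap SE is the standard deviation of the 12 replicate interquartile ranges.
Mean of replicates: (2.09454 + 1.79562 + 2.32167 + 2.26554 + 2.08981 + 2.60090 + 2.05096 + 2.16223 + 2.25214 + 2.13983 + 2.29878 + 2.28603) / 12 = 26.358050 / 12 = 2.196504
Sum of squared deviations: (−0.101964)² + (−0.400884)² + (+0.125166)² + (+0.069036)² + (−0.106694)² + (+0.404396)² + (−0.145544)² + (−0.034274)² + (+0.055636)² + (−0.056674)² + (+0.102276)² + (+0.089526)² = 0.413597
Variance = 0.413597 / 11 = 0.037600
SE* = √0.037600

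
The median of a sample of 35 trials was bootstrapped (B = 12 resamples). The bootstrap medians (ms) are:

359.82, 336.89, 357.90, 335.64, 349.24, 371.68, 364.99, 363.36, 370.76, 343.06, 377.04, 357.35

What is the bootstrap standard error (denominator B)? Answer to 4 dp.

Bootstrap SE is the standard deviation of the 12 replicate medians.
Mean of replicates: (359.82 + 336.89 + 357.90 + 335.64 + 349.24 + 371.68 + 364.99 + 363.36 + 370.76 + 343.06 + 377.04 + 357.35) / 12 = 4287.73000 / 12 = 357.31083
Sum of squared deviations: (+2.50917)² + (−20.42083)² + (+0.58917)² + (−21.67083)² + (−8.07083)² + (+14.36917)² + (+7.67917)² + (+6.04917)² + (+13.44917)² + (−14.25083)² + (+19.72917)² + (+0.03917)² = 2033.65969
Variance = 2033.65969 / 12 = 169.47164
SE* = √169.47164

SE* = 13.0181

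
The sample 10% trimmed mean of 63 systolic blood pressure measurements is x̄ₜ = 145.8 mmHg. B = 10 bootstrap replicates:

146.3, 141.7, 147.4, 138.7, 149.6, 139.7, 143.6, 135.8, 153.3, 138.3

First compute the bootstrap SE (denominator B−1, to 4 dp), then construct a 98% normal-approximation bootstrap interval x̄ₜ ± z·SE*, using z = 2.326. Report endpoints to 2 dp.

(132.75, 158.85)

Mean of replicates = 143.4400; sum of squared deviations = 283.3240; SE* = √(283.3240/9) = 5.6107
Margin = 2.326 × 5.6107 = 13.050
Interval: 145.8 ± 13.050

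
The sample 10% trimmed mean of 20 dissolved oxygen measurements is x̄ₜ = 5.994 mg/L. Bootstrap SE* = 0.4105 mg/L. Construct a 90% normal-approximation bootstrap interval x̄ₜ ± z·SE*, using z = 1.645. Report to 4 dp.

Margin = 1.645 × 0.4105 = 0.67527
Interval: 5.994 ± 0.67527

(5.3187, 6.6693)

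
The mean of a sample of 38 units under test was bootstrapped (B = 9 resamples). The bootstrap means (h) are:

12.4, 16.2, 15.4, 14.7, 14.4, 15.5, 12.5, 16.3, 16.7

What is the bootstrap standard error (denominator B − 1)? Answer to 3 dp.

SE* = 1.573

Bootstrap SE is the standard deviation of the 9 replicate means.
Mean of replicates: (12.4 + 16.2 + 15.4 + 14.7 + 14.4 + 15.5 + 12.5 + 16.3 + 16.7) / 9 = 134.1000 / 9 = 14.9000
Sum of squared deviations: (−2.5000)² + (+1.3000)² + (+0.5000)² + (−0.2000)² + (−0.5000)² + (+0.6000)² + (−2.4000)² + (+1.4000)² + (+1.8000)² = 19.8000
Variance = 19.8000 / 8 = 2.4750
SE* = √2.4750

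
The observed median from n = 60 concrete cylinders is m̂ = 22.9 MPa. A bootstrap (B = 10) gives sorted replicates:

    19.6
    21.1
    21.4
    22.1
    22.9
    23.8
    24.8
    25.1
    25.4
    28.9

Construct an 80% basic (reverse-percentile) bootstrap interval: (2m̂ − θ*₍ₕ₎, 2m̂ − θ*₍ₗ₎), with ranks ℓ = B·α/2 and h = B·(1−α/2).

(20.4, 26.2)

Percentile endpoints at ranks 1 and 9: θ*₍1₎ = 19.6, θ*₍9₎ = 25.4.
Basic interval reflects these around m̂:
  lower = 2 × 22.9 − 25.4 = 20.4
  upper = 2 × 22.9 − 19.6 = 26.2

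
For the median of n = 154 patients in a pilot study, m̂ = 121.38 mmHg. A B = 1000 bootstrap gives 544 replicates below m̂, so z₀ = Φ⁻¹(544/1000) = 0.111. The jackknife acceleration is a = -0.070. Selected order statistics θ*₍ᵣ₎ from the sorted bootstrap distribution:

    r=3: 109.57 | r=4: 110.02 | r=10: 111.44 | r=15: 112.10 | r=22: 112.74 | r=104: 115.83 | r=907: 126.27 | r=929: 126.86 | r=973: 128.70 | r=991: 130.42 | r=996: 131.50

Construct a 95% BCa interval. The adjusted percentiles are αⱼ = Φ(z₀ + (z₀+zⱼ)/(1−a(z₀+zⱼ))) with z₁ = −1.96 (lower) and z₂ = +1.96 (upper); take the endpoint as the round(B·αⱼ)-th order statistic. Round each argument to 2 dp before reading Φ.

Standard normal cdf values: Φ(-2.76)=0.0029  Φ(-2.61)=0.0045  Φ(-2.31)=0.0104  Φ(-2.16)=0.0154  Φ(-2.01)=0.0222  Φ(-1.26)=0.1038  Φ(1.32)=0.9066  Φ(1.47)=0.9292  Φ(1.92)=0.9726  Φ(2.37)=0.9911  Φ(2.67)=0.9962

(112.74, 128.70)

Lower: z₀ + z₁ = 0.111 + (-1.960) = -1.849; 1 − a(z₀+z₁) = 1 − (-0.070)(-1.849) = 0.8706; argument = 0.111 + (-1.849)/0.8706 = -2.0129 → -2.01.
α₁ = Φ(-2.01) = 0.0222; rank = round(1000 × 0.0222) = 22; θ*₍22₎ = 112.74.
Upper: z₀ + z₂ = 2.071; 1 − a(z₀+z₂) = 1.1450; argument = 1.9198 → 1.92; α₂ = 0.9726; rank = 973; θ*₍973₎ = 128.70.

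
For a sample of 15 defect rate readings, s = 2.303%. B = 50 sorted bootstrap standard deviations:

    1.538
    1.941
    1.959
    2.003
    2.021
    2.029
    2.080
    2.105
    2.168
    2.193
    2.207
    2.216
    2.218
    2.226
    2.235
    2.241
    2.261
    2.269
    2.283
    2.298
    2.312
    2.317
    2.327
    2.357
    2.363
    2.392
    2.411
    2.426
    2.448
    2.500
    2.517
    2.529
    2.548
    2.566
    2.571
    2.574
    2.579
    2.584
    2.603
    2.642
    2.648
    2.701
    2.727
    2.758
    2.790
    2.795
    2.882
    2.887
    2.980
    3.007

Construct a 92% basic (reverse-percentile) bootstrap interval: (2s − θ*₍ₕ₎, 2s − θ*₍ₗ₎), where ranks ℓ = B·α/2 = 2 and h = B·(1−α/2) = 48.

(1.719, 2.665)

Percentile endpoints at ranks 2 and 48: θ*₍2₎ = 1.941, θ*₍48₎ = 2.887.
Basic interval reflects these around s:
  lower = 2 × 2.303 − 2.887 = 1.719
  upper = 2 × 2.303 − 1.941 = 2.665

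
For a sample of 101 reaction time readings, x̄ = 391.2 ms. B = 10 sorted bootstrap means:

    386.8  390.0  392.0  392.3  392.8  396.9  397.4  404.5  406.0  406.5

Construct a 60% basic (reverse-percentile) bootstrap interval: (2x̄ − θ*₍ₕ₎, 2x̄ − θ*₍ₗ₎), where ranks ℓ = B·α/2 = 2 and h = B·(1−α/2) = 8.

(377.9, 392.4)

Percentile endpoints at ranks 2 and 8: θ*₍2₎ = 390.0, θ*₍8₎ = 404.5.
Basic interval reflects these around x̄:
  lower = 2 × 391.2 − 404.5 = 377.9
  upper = 2 × 391.2 − 390.0 = 392.4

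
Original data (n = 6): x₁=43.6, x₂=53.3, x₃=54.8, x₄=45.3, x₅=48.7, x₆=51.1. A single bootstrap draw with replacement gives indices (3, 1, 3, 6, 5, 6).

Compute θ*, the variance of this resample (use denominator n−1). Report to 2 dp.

θ* = 17.67

Resample values: 54.8, 43.6, 54.8, 51.1, 48.7, 51.1.
Mean = 50.6833; sum of squared deviations = 88.3483
s² = 88.3483 / 5 = 17.6697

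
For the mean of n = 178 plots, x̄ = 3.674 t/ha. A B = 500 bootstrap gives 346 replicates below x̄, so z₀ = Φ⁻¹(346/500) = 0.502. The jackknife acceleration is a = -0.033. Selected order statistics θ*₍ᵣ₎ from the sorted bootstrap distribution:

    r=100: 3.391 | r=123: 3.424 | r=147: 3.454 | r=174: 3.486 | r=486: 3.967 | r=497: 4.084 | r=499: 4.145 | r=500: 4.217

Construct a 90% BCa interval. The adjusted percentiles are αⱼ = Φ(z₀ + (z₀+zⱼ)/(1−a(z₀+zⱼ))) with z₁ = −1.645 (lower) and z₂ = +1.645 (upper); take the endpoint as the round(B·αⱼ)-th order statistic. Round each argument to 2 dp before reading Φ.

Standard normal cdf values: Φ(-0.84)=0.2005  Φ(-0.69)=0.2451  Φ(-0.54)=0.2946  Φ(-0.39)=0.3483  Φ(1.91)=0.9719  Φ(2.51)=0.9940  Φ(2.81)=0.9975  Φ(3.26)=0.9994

(3.424, 4.084)

Lower: z₀ + z₁ = 0.502 + (-1.645) = -1.143; 1 − a(z₀+z₁) = 1 − (-0.033)(-1.143) = 0.9623; argument = 0.502 + (-1.143)/0.9623 = -0.6858 → -0.69.
α₁ = Φ(-0.69) = 0.2451; rank = round(500 × 0.2451) = 123; θ*₍123₎ = 3.424.
Upper: z₀ + z₂ = 2.147; 1 − a(z₀+z₂) = 1.0709; argument = 2.5069 → 2.51; α₂ = 0.9940; rank = 497; θ*₍497₎ = 4.084.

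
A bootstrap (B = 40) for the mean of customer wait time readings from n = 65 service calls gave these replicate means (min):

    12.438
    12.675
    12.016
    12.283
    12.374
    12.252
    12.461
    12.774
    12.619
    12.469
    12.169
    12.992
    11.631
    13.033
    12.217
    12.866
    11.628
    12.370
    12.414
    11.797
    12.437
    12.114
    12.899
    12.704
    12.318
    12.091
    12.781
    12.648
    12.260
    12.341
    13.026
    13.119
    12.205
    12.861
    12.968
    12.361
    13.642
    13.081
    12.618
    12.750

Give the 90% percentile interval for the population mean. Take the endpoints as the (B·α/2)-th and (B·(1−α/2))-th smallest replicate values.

(11.631, 13.081)

Sorted replicates: 11.628, 11.631, 11.797, 12.016, 12.091, 12.114, 12.169, 12.205, 12.217, 12.252, 12.260, 12.283, 12.318, 12.341, 12.361, 12.370, 12.374, 12.414, 12.437, 12.438, 12.461, 12.469, 12.618, 12.619, 12.648, 12.675, 12.704, 12.750, 12.774, 12.781, 12.861, 12.866, 12.899, 12.968, 12.992, 13.026, 13.033, 13.081, 13.119, 13.642
α = 0.10; lower rank = 40 × 0.050 = 2; upper rank = 40 × 0.950 = 38.
The 2nd smallest replicate is 11.631; the 38th is 13.081.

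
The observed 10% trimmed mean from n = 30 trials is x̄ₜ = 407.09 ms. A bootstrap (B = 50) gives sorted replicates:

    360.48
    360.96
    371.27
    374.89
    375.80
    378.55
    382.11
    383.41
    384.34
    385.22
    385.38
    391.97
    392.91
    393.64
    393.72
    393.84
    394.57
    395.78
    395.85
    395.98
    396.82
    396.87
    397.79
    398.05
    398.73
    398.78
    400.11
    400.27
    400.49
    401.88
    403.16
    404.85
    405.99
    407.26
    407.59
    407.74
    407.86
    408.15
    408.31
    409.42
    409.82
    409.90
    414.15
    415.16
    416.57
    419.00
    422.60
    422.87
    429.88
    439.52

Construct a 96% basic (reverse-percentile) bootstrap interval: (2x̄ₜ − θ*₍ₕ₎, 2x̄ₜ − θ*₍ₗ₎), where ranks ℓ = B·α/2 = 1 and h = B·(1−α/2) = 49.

(384.30, 453.70)

Percentile endpoints at ranks 1 and 49: θ*₍1₎ = 360.48, θ*₍49₎ = 429.88.
Basic interval reflects these around x̄ₜ:
  lower = 2 × 407.09 − 429.88 = 384.30
  upper = 2 × 407.09 − 360.48 = 453.70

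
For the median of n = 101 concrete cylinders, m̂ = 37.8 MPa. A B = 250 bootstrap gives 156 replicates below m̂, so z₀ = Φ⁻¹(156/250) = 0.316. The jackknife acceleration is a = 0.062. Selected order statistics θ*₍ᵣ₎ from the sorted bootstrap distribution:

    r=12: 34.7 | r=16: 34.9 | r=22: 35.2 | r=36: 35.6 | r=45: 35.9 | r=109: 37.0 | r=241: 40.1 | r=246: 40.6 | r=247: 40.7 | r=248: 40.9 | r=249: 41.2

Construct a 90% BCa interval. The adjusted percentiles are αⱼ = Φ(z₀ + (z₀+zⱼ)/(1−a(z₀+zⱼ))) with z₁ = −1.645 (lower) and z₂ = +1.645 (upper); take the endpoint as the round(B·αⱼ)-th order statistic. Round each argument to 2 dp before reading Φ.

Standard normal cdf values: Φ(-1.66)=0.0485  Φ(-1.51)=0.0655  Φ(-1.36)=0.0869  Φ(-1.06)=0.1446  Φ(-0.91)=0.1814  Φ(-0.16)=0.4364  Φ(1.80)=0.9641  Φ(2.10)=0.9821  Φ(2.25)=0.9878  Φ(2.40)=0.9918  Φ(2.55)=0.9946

Lower: z₀ + z₁ = 0.316 + (-1.645) = -1.329; 1 − a(z₀+z₁) = 1 − (0.062)(-1.329) = 1.0824; argument = 0.316 + (-1.329)/1.0824 = -0.9118 → -0.91.
α₁ = Φ(-0.91) = 0.1814; rank = round(250 × 0.1814) = 45; θ*₍45₎ = 35.9.
Upper: z₀ + z₂ = 1.961; 1 − a(z₀+z₂) = 0.8784; argument = 2.5484 → 2.55; α₂ = 0.9946; rank = 249; θ*₍249₎ = 41.2.

(35.9, 41.2)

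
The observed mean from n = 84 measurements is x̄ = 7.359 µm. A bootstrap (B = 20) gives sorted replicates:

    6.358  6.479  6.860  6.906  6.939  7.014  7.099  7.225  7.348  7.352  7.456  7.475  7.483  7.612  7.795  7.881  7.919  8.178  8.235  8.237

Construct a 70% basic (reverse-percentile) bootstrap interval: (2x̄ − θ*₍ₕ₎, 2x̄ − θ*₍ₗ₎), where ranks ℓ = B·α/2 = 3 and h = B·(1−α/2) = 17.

(6.799, 7.858)

Percentile endpoints at ranks 3 and 17: θ*₍3₎ = 6.860, θ*₍17₎ = 7.919.
Basic interval reflects these around x̄:
  lower = 2 × 7.359 − 7.919 = 6.799
  upper = 2 × 7.359 − 6.860 = 7.858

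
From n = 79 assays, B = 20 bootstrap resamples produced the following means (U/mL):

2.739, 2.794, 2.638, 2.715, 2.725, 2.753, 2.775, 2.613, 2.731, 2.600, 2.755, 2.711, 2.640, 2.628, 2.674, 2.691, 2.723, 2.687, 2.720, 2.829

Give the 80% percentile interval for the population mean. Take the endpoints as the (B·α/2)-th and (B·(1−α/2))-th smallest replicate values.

Sorted replicates: 2.600, 2.613, 2.628, 2.638, 2.640, 2.674, 2.687, 2.691, 2.711, 2.715, 2.720, 2.723, 2.725, 2.731, 2.739, 2.753, 2.755, 2.775, 2.794, 2.829
α = 0.20; lower rank = 20 × 0.100 = 2; upper rank = 20 × 0.900 = 18.
The 2nd smallest replicate is 2.613; the 18th is 2.775.

(2.613, 2.775)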